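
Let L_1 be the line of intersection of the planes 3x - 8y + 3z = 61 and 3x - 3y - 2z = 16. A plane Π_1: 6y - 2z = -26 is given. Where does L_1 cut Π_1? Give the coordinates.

Direction of L_1: (3, -8, 3) × (3, -3, -2) = (25, 15, 15).
A point on L_1: solving the two plane equations with x = -2 gives (-2, -8, 1).
Substitute r = (-2, -8, 1) + t(25, 15, 15) into the plane: -50 + 60t = -26, so t = 2/5.
Intersection: (-2, -8, 1) + (2/5)·(25, 15, 15) = (8, -2, 7).

(8, -2, 7)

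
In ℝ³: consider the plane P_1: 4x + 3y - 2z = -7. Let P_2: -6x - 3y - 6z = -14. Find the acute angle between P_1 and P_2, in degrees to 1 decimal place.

64.3

cos θ = |n₁·n₂| / (|n₁||n₂|) = |-21| / (√29 · √81).
θ = arccos(0.43329) ≈ 64.3°.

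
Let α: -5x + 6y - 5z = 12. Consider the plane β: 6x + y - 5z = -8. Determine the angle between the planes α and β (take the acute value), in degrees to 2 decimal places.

89.22

cos θ = |n₁·n₂| / (|n₁||n₂|) = |1| / (√86 · √62).
θ = arccos(0.01369) ≈ 89.22°.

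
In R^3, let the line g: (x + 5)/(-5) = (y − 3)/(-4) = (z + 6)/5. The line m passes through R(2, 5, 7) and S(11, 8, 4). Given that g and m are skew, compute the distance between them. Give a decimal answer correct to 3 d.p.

g has direction (-5, -4, 5) through (-5, 3, -6).
A direction vector for m is S − R = (9, 3, -3).
Common perpendicular direction n = (-5, -4, 5) × (9, 3, -3) = (-3, 30, 21).
With w = (2, 5, 7) − (-5, 3, -6) = (7, 2, 13), w · n = 312.
Distance = |w · n| / |n| = |312| / √1350 ≈ 8.492.

8.492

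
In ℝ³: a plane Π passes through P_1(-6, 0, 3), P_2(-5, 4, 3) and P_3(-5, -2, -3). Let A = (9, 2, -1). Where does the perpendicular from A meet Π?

P_1P_2 = (1, 4, 0), P_1P_3 = (1, -2, -6); a normal to Π is P_1P_2 × P_1P_3 = (-24, 6, -6).
Using P_1: Π has equation -24x + 6y - 6z = 126.
Foot = A − λn with λ = (n·A − d)/|n|² = (-198 − 126)/648 = -1/2.
Foot = (9, 2, -1) − (-1/2)·(-24, 6, -6) = (-3, 5, -4).

(-3, 5, -4)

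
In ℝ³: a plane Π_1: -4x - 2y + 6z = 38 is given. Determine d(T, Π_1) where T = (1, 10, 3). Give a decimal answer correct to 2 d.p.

n·T − d = (-4)·(1) + (-2)·(10) + (6)·(3) − 38 = -44; |n| = √56.
Distance = |-44| / √56 = 44/√56 ≈ 5.88.

5.88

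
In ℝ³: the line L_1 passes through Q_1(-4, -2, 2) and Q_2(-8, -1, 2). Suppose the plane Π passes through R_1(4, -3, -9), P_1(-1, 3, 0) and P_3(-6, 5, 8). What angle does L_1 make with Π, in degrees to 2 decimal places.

56.39

A direction vector for L_1 is Q_2 − Q_1 = (-4, 1, 0).
R_1P_1 = (-5, 6, 9), R_1P_3 = (-10, 8, 17); a normal to Π is R_1P_1 × R_1P_3 = (30, -5, 20).
Using R_1: Π has equation 30x - 5y + 20z = -45.
sin θ = |n·v| / (|n||v|) = |-125| / (√1325 · √17) = 0.83287.
θ ≈ 56.39°.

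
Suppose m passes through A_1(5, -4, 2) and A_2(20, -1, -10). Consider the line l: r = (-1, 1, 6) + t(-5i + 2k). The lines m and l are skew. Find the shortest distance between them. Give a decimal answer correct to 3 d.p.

A direction vector for m is A_2 − A_1 = (15, 3, -12).
Common perpendicular direction n = (15, 3, -12) × (-5, 0, 2) = (6, 30, 15).
With w = (-1, 1, 6) − (5, -4, 2) = (-6, 5, 4), w · n = 174.
Distance = |w · n| / |n| = |174| / √1161 ≈ 5.107.

5.107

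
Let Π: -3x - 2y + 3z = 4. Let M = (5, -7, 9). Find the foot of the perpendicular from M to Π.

Foot = M − λn with λ = (n·M − d)/|n|² = (26 − 4)/22 = 1.
Foot = (5, -7, 9) − 1·(-3, -2, 3) = (8, -5, 6).

(8, -5, 6)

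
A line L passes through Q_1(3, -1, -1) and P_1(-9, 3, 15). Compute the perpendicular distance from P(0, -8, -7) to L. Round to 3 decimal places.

A direction vector for L is P_1 − Q_1 = (-12, 4, 16).
Taking (3, -1, -1) on L with direction v = (-12, 4, 16): w = P − (3, -1, -1) = (-3, -7, -6), and w × v = (-88, 120, -96).
Distance = |w × v| / |v| = √31360 / √416 ≈ 8.682.

8.682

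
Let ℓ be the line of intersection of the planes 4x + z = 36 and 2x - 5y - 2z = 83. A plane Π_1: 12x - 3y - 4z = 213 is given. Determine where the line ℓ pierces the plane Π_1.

Direction of ℓ: (4, 0, 1) × (2, -5, -2) = (5, 10, -20).
A point on ℓ: solving the two plane equations with x = 8 gives (8, -15, 4).
Substitute r = (8, -15, 4) + t(5, 10, -20) into the plane: 125 + 110t = 213, so t = 4/5.
Intersection: (8, -15, 4) + (4/5)·(5, 10, -20) = (12, -7, -12).

(12, -7, -12)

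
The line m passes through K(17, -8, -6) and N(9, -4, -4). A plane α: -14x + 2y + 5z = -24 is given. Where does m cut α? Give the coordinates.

(1, 0, -2)

A direction vector for m is N − K = (-8, 4, 2).
Substitute r = (17, -8, -6) + t(-8, 4, 2) into the plane: -284 + 130t = -24, so t = 2.
Intersection: (17, -8, -6) + 2·(-8, 4, 2) = (1, 0, -2).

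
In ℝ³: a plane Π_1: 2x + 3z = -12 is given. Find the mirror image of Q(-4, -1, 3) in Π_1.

(-8, -1, -3)

λ = (n·Q − d)/|n|² = (1 − (-12))/13 = 1.
Reflection = Q − 2λn = (-4, -1, 3) − 2·(2, 0, 3) = (-8, -1, -3).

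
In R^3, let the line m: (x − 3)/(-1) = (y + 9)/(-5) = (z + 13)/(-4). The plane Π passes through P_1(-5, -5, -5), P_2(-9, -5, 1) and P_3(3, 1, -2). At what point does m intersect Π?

m has direction (-1, -5, -4) through (3, -9, -13).
P_1P_2 = (-4, 0, 6), P_1P_3 = (8, 6, 3); a normal to Π is P_1P_2 × P_1P_3 = (-36, 60, -24).
Using P_1: Π has equation -36x + 60y - 24z = 0.
Substitute r = (3, -9, -13) + t(-1, -5, -4) into the plane: -336 + (-168)t = 0, so t = -2.
Intersection: (3, -9, -13) + (-2)·(-1, -5, -4) = (5, 1, -5).

(5, 1, -5)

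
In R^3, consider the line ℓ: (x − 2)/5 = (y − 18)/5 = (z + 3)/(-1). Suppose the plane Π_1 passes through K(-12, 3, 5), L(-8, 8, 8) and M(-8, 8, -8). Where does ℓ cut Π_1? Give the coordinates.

(-8, 8, -1)

ℓ has direction (5, 5, -1) through (2, 18, -3).
KL = (4, 5, 3), KM = (4, 5, -13); a normal to Π_1 is KL × KM = (-80, 64, 0).
Using K: Π_1 has equation -80x + 64y = 1152.
Substitute r = (2, 18, -3) + t(5, 5, -1) into the plane: 992 + (-80)t = 1152, so t = -2.
Intersection: (2, 18, -3) + (-2)·(5, 5, -1) = (-8, 8, -1).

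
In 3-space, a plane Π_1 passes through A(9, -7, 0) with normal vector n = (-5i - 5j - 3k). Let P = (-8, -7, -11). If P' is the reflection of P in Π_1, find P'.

(12, 13, 1)

Π_1: n·r = n·A gives -5x - 5y - 3z = -10.
λ = (n·P − d)/|n|² = (108 − (-10))/59 = 2.
Reflection = P − 2λn = (-8, -7, -11) − 4·(-5, -5, -3) = (12, 13, 1).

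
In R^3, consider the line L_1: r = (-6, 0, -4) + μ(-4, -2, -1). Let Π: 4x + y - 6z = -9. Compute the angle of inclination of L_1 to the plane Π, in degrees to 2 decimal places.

sin θ = |n·v| / (|n||v|) = |-12| / (√53 · √21) = 0.35969.
θ ≈ 21.08°.

21.08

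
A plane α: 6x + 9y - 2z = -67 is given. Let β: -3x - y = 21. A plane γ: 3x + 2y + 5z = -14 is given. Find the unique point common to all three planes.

Solving the 3×3 linear system 6x + 9y - 2z = -67, -3x - y = 21, 3x + 2y + 5z = -14 (e.g. by elimination or Cramer's rule, determinant = 111) gives (-6, -3, 2).

(-6, -3, 2)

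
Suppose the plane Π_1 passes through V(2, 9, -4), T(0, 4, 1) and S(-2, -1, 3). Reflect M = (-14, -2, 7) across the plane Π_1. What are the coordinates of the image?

VT = (-2, -5, 5), VS = (-4, -10, 7); a normal to Π_1 is VT × VS = (15, -6, 0).
Using V: Π_1 has equation 15x - 6y = -24.
λ = (n·M − d)/|n|² = (-198 − (-24))/261 = -2/3.
Reflection = M − 2λn = (-14, -2, 7) − (-4/3)·(15, -6, 0) = (6, -10, 7).

(6, -10, 7)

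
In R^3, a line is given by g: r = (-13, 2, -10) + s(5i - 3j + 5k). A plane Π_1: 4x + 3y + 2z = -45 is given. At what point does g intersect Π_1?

(-8, -1, -5)

Substitute r = (-13, 2, -10) + t(5, -3, 5) into the plane: -66 + 21t = -45, so t = 1.
Intersection: (-13, 2, -10) + 1·(5, -3, 5) = (-8, -1, -5).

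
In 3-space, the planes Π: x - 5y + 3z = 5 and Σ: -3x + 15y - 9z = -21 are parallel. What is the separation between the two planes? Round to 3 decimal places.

0.338

Rescale Σ by 1/(-3): x - 5y + 3z = 7. Then distance = |5 − 7| / √35 ≈ 0.338.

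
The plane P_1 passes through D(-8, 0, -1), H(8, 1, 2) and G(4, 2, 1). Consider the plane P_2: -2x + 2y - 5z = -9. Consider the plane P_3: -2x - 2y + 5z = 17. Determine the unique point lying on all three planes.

(-2, -4, 1)

DH = (16, 1, 3), DG = (12, 2, 2); a normal to P_1 is DH × DG = (-4, 4, 20).
Using D: P_1 has equation -4x + 4y + 20z = 12.
Solving the 3×3 linear system -4x + 4y + 20z = 12, -2x + 2y - 5z = -9, -2x - 2y + 5z = 17 (e.g. by elimination or Cramer's rule, determinant = 240) gives (-2, -4, 1).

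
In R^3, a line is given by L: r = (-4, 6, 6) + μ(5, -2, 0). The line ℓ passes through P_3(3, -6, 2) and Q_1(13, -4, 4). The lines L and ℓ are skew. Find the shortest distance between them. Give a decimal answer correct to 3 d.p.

A direction vector for ℓ is Q_1 − P_3 = (10, 2, 2).
Common perpendicular direction n = (5, -2, 0) × (10, 2, 2) = (-4, -10, 30).
With w = (3, -6, 2) − (-4, 6, 6) = (7, -12, -4), w · n = -28.
Distance = |w · n| / |n| = |-28| / √1016 ≈ 0.878.

0.878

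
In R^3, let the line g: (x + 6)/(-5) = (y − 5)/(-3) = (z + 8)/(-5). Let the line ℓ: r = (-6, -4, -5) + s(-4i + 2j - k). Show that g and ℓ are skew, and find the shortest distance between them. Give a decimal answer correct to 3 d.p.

6.783

g has direction (-5, -3, -5) through (-6, 5, -8).
Common perpendicular direction n = (-5, -3, -5) × (-4, 2, -1) = (13, 15, -22).
With w = (-6, -4, -5) − (-6, 5, -8) = (0, -9, 3), w · n = -201.
Since n ≠ 0 the lines are not parallel, and w · n = -201 ≠ 0 so they do not intersect; hence they are skew.
Distance = |w · n| / |n| = |-201| / √878 ≈ 6.783.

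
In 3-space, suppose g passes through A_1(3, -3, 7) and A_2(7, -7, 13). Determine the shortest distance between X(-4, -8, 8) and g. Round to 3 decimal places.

8.657

A direction vector for g is A_2 − A_1 = (4, -4, 6).
Taking (3, -3, 7) on g with direction v = (4, -4, 6): w = X − (3, -3, 7) = (-7, -5, 1), and w × v = (-26, 46, 48).
Distance = |w × v| / |v| = √5096 / √68 ≈ 8.657.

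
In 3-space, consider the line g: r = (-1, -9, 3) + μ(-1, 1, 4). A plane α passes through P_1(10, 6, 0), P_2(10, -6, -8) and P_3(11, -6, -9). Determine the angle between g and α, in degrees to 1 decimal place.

P_1P_2 = (0, -12, -8), P_1P_3 = (1, -12, -9); a normal to α is P_1P_2 × P_1P_3 = (12, -8, 12).
Using P_1: α has equation 12x - 8y + 12z = 72.
sin θ = |n·v| / (|n||v|) = |28| / (√352 · √18) = 0.35176.
θ ≈ 20.6°.

20.6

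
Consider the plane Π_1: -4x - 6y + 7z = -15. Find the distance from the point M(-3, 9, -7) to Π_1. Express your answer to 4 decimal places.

n·M − d = (-4)·(-3) + (-6)·(9) + (7)·(-7) − (-15) = -76; |n| = √101.
Distance = |-76| / √101 = 76/√101 ≈ 7.5623.

7.5623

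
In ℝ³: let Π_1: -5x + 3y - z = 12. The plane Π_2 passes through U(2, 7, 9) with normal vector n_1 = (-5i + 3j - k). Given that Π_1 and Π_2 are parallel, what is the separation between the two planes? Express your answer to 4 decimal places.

Π_2: n_1·r = n_1·U gives -5x + 3y - z = 2.
Same normal n = (-5, 3, -1) with |n| = √35; distance = |12 − 2| / |n| = 10/√35 ≈ 1.6903.

1.6903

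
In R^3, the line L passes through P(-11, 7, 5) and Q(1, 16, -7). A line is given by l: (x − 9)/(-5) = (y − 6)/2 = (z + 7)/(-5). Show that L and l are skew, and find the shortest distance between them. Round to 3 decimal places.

9.771

A direction vector for L is Q − P = (12, 9, -12).
l has direction (-5, 2, -5) through (9, 6, -7).
Common perpendicular direction n = (12, 9, -12) × (-5, 2, -5) = (-21, 120, 69).
With w = (9, 6, -7) − (-11, 7, 5) = (20, -1, -12), w · n = -1368.
Since n ≠ 0 the lines are not parallel, and w · n = -1368 ≠ 0 so they do not intersect; hence they are skew.
Distance = |w · n| / |n| = |-1368| / √19602 ≈ 9.771.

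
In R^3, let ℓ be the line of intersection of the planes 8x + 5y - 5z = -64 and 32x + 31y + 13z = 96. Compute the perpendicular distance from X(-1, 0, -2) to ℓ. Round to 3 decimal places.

Direction of ℓ: (8, 5, -5) × (32, 31, 13) = (220, -264, 88).
A point on ℓ: solving the two plane equations with x = -8 gives (-8, 8, 8).
Taking (-8, 8, 8) on ℓ with direction v = (220, -264, 88): w = X − (-8, 8, 8) = (7, -8, -10), and w × v = (-3344, -2816, -88).
Distance = |w × v| / |v| = √19119936 / √125840 ≈ 12.326.

12.326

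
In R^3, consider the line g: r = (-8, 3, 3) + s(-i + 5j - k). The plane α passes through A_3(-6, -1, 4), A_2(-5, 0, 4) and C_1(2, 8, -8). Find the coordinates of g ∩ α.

(-7, -2, 4)

A_3A_2 = (1, 1, 0), A_3C_1 = (8, 9, -12); a normal to α is A_3A_2 × A_3C_1 = (-12, 12, 1).
Using A_3: α has equation -12x + 12y + z = 64.
Substitute r = (-8, 3, 3) + t(-1, 5, -1) into the plane: 135 + 71t = 64, so t = -1.
Intersection: (-8, 3, 3) + (-1)·(-1, 5, -1) = (-7, -2, 4).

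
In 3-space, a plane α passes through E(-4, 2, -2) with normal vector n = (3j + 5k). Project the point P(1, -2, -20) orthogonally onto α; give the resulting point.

(1, 7, -5)

α: n·r = n·E gives 3y + 5z = -4.
Foot = P − λn with λ = (n·P − d)/|n|² = (-106 − (-4))/34 = -3.
Foot = (1, -2, -20) − (-3)·(0, 3, 5) = (1, 7, -5).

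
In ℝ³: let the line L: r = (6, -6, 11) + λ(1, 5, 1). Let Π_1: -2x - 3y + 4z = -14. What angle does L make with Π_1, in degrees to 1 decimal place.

sin θ = |n·v| / (|n||v|) = |-13| / (√29 · √27) = 0.46458.
θ ≈ 27.7°.

27.7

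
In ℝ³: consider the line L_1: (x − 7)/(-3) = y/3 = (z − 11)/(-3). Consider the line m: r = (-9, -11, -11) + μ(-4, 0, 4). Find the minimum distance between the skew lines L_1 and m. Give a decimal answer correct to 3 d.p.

24.495

L_1 has direction (-3, 3, -3) through (7, 0, 11).
Common perpendicular direction n = (-3, 3, -3) × (-4, 0, 4) = (12, 24, 12).
With w = (-9, -11, -11) − (7, 0, 11) = (-16, -11, -22), w · n = -720.
Distance = |w · n| / |n| = |-720| / √864 ≈ 24.495.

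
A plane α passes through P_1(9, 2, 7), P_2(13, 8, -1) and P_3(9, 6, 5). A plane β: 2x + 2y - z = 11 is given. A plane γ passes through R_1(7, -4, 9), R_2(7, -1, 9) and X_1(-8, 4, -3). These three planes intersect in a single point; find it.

P_1P_2 = (4, 6, -8), P_1P_3 = (0, 4, -2); a normal to α is P_1P_2 × P_1P_3 = (20, 8, 16).
Using P_1: α has equation 20x + 8y + 16z = 308.
R_1R_2 = (0, 3, 0), R_1X_1 = (-15, 8, -12); a normal to γ is R_1R_2 × R_1X_1 = (-36, 0, 45).
Using R_1: γ has equation -36x + 45z = 153.
Solving the 3×3 linear system 20x + 8y + 16z = 308, 2x + 2y - z = 11, -36x + 45z = 153 (e.g. by elimination or Cramer's rule, determinant = 2520) gives (7, 3, 9).

(7, 3, 9)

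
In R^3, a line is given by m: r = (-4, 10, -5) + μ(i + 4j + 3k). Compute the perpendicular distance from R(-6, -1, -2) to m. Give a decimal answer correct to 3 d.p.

Taking (-4, 10, -5) on m with direction v = (1, 4, 3): w = R − (-4, 10, -5) = (-2, -11, 3), and w × v = (-45, 9, 3).
Distance = |w × v| / |v| = √2115 / √26 ≈ 9.019.

9.019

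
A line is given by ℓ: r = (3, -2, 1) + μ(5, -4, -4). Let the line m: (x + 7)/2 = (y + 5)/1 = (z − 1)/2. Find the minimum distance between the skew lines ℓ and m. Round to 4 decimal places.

m has direction (2, 1, 2) through (-7, -5, 1).
Common perpendicular direction n = (5, -4, -4) × (2, 1, 2) = (-4, -18, 13).
With w = (-7, -5, 1) − (3, -2, 1) = (-10, -3, 0), w · n = 94.
Distance = |w · n| / |n| = |94| / √509 ≈ 4.1665.

4.1665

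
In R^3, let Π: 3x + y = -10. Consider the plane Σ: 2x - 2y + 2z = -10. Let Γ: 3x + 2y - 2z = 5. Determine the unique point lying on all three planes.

Solving the 3×3 linear system 3x + y = -10, 2x - 2y + 2z = -10, 3x + 2y - 2z = 5 (e.g. by elimination or Cramer's rule, determinant = 10) gives (-1, -7, -11).

(-1, -7, -11)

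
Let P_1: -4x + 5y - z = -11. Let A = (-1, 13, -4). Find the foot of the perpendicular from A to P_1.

Foot = A − λn with λ = (n·A − d)/|n|² = (73 − (-11))/42 = 2.
Foot = (-1, 13, -4) − 2·(-4, 5, -1) = (7, 3, -2).

(7, 3, -2)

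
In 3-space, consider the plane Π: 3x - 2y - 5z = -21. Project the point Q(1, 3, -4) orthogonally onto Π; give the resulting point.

(-2, 5, 1)

Foot = Q − λn with λ = (n·Q − d)/|n|² = (17 − (-21))/38 = 1.
Foot = (1, 3, -4) − 1·(3, -2, -5) = (-2, 5, 1).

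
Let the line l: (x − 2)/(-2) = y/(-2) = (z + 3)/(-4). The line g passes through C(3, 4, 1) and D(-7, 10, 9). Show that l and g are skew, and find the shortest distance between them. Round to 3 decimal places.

l has direction (-2, -2, -4) through (2, 0, -3).
A direction vector for g is D − C = (-10, 6, 8).
Common perpendicular direction n = (-2, -2, -4) × (-10, 6, 8) = (8, 56, -32).
With w = (3, 4, 1) − (2, 0, -3) = (1, 4, 4), w · n = 104.
Since n ≠ 0 the lines are not parallel, and w · n = 104 ≠ 0 so they do not intersect; hence they are skew.
Distance = |w · n| / |n| = |104| / √4224 ≈ 1.600.

1.600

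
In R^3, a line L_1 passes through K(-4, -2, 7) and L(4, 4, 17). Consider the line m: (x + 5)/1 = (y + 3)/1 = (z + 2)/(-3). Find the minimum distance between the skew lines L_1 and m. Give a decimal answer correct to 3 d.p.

0.544

A direction vector for L_1 is L − K = (8, 6, 10).
m has direction (1, 1, -3) through (-5, -3, -2).
Common perpendicular direction n = (8, 6, 10) × (1, 1, -3) = (-28, 34, 2).
With w = (-5, -3, -2) − (-4, -2, 7) = (-1, -1, -9), w · n = -24.
Distance = |w · n| / |n| = |-24| / √1944 ≈ 0.544.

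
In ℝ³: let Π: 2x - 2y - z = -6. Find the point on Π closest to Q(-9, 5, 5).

Foot = Q − λn with λ = (n·Q − d)/|n|² = (-33 − (-6))/9 = -3.
Foot = (-9, 5, 5) − (-3)·(2, -2, -1) = (-3, -1, 2).

(-3, -1, 2)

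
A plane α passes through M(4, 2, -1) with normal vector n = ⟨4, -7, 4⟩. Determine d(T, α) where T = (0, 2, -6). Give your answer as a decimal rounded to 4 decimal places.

4.0000

α: n·r = n·M gives 4x - 7y + 4z = -2.
n·T − d = (4)·(0) + (-7)·(2) + (4)·(-6) − (-2) = -36; |n| = √81.
Distance = |-36| / √81 = 36/√81 ≈ 4.0000.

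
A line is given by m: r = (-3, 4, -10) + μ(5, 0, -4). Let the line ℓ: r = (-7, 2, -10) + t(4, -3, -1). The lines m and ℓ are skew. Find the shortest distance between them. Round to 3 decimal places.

Common perpendicular direction n = (5, 0, -4) × (4, -3, -1) = (-12, -11, -15).
With w = (-7, 2, -10) − (-3, 4, -10) = (-4, -2, 0), w · n = 70.
Distance = |w · n| / |n| = |70| / √490 ≈ 3.162.

3.162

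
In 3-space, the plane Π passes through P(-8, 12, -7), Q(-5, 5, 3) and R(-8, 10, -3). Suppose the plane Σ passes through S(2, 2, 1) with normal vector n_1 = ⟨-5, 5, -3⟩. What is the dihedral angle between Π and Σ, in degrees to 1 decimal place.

PQ = (3, -7, 10), PR = (0, -2, 4); a normal to Π is PQ × PR = (-8, -12, -6).
Using P: Π has equation -8x - 12y - 6z = -38.
Σ: n_1·r = n_1·S gives -5x + 5y - 3z = -3.
cos θ = |n₁·n₂| / (|n₁||n₂|) = |-2| / (√244 · √59).
θ = arccos(0.01667) ≈ 89.0°.

89.0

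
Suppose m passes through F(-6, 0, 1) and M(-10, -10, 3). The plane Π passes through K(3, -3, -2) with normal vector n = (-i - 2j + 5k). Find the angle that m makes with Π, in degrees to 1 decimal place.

A direction vector for m is M − F = (-4, -10, 2).
Π: n·r = n·K gives -x - 2y + 5z = -7.
sin θ = |n·v| / (|n||v|) = |34| / (√30 · √120) = 0.56667.
θ ≈ 34.5°.

34.5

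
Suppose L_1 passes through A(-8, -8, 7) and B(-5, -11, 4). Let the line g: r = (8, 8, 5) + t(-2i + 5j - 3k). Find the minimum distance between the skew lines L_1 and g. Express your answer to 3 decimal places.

20.405

A direction vector for L_1 is B − A = (3, -3, -3).
Common perpendicular direction n = (3, -3, -3) × (-2, 5, -3) = (24, 15, 9).
With w = (8, 8, 5) − (-8, -8, 7) = (16, 16, -2), w · n = 606.
Distance = |w · n| / |n| = |606| / √882 ≈ 20.405.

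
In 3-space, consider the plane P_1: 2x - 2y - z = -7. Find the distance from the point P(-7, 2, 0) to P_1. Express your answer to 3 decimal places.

3.667

n·P − d = (2)·(-7) + (-2)·(2) + (-1)·(0) − (-7) = -11; |n| = √9.
Distance = |-11| / √9 = 11/√9 ≈ 3.667.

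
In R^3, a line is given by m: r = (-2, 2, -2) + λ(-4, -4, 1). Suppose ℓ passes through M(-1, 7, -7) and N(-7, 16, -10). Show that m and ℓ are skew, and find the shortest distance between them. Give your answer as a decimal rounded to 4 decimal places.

A direction vector for ℓ is N − M = (-6, 9, -3).
Common perpendicular direction n = (-4, -4, 1) × (-6, 9, -3) = (3, -18, -60).
With w = (-1, 7, -7) − (-2, 2, -2) = (1, 5, -5), w · n = 213.
Since n ≠ 0 the lines are not parallel, and w · n = 213 ≠ 0 so they do not intersect; hence they are skew.
Distance = |w · n| / |n| = |213| / √3933 ≈ 3.3964.

3.3964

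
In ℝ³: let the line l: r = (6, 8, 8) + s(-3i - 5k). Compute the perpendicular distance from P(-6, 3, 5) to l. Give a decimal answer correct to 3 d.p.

Taking (6, 8, 8) on l with direction v = (-3, 0, -5): w = P − (6, 8, 8) = (-12, -5, -3), and w × v = (25, -51, -15).
Distance = |w × v| / |v| = √3451 / √34 ≈ 10.075.

10.075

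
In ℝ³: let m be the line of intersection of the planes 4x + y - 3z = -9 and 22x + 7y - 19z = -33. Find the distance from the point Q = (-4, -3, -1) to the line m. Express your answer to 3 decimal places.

Direction of m: (4, 1, -3) × (22, 7, -19) = (2, 10, 6).
A point on m: solving the two plane equations with x = -6 gives (-6, 6, -3).
Taking (-6, 6, -3) on m with direction v = (2, 10, 6): w = Q − (-6, 6, -3) = (2, -9, 2), and w × v = (-74, -8, 38).
Distance = |w × v| / |v| = √6984 / √140 ≈ 7.063.

7.063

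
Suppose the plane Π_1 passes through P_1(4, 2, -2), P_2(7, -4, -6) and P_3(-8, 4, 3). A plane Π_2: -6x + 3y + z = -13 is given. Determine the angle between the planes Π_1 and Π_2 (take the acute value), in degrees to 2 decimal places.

71.58

P_1P_2 = (3, -6, -4), P_1P_3 = (-12, 2, 5); a normal to Π_1 is P_1P_2 × P_1P_3 = (-22, 33, -66).
Using P_1: Π_1 has equation -22x + 33y - 66z = 110.
cos θ = |n₁·n₂| / (|n₁||n₂|) = |165| / (√5929 · √46).
θ = arccos(0.31595) ≈ 71.58°.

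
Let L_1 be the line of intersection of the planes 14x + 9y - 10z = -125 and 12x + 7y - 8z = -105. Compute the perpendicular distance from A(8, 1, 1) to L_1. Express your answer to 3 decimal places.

Direction of L_1: (14, 9, -10) × (12, 7, -8) = (-2, -8, -10).
A point on L_1: solving the two plane equations with x = -7 gives (-7, -3, 0).
Taking (-7, -3, 0) on L_1 with direction v = (-2, -8, -10): w = A − (-7, -3, 0) = (15, 4, 1), and w × v = (-32, 148, -112).
Distance = |w × v| / |v| = √35472 / √168 ≈ 14.531.

14.531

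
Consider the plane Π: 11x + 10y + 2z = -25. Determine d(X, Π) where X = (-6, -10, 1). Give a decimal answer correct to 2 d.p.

9.27

n·X − d = (11)·(-6) + (10)·(-10) + (2)·(1) − (-25) = -139; |n| = √225.
Distance = |-139| / √225 = 139/√225 ≈ 9.27.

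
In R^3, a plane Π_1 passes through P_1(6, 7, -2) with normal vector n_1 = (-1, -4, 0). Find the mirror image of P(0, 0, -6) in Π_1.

(4, 16, -6)

Π_1: n_1·r = n_1·P_1 gives -x - 4y = -34.
λ = (n·P − d)/|n|² = (0 − (-34))/17 = 2.
Reflection = P − 2λn = (0, 0, -6) − 4·(-1, -4, 0) = (4, 16, -6).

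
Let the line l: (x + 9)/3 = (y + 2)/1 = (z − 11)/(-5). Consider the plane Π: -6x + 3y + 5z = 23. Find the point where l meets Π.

(-3, 0, 1)

l has direction (3, 1, -5) through (-9, -2, 11).
Substitute r = (-9, -2, 11) + t(3, 1, -5) into the plane: 103 + (-40)t = 23, so t = 2.
Intersection: (-9, -2, 11) + 2·(3, 1, -5) = (-3, 0, 1).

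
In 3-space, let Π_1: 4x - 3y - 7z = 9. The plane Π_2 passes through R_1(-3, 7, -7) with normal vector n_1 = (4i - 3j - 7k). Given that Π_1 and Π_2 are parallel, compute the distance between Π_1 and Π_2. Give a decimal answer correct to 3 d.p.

Π_2: n_1·r = n_1·R_1 gives 4x - 3y - 7z = 16.
Same normal n = (4, -3, -7) with |n| = √74; distance = |9 − 16| / |n| = 7/√74 ≈ 0.814.

0.814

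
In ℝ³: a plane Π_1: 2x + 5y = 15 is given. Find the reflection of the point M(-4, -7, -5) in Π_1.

(4, 13, -5)

λ = (n·M − d)/|n|² = (-43 − 15)/29 = -2.
Reflection = M − 2λn = (-4, -7, -5) − (-4)·(2, 5, 0) = (4, 13, -5).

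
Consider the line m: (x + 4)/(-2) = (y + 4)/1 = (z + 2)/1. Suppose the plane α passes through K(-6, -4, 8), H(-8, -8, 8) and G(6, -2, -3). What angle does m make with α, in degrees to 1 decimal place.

m has direction (-2, 1, 1) through (-4, -4, -2).
KH = (-2, -4, 0), KG = (12, 2, -11); a normal to α is KH × KG = (44, -22, 44).
Using K: α has equation 44x - 22y + 44z = 176.
sin θ = |n·v| / (|n||v|) = |-66| / (√4356 · √6) = 0.40825.
θ ≈ 24.1°.

24.1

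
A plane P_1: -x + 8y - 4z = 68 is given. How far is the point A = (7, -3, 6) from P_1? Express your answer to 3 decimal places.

n·A − d = (-1)·(7) + (8)·(-3) + (-4)·(6) − 68 = -123; |n| = √81.
Distance = |-123| / √81 = 123/√81 ≈ 13.667.

13.667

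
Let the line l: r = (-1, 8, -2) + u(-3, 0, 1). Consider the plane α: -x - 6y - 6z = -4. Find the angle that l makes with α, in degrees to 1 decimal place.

sin θ = |n·v| / (|n||v|) = |-3| / (√73 · √10) = 0.11103.
θ ≈ 6.4°.

6.4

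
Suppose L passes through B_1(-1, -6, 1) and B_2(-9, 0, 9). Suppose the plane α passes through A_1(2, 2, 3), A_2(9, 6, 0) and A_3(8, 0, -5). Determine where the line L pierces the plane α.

(-5, -3, 5)

A direction vector for L is B_2 − B_1 = (-8, 6, 8).
A_1A_2 = (7, 4, -3), A_1A_3 = (6, -2, -8); a normal to α is A_1A_2 × A_1A_3 = (-38, 38, -38).
Using A_1: α has equation -38x + 38y - 38z = -114.
Substitute r = (-1, -6, 1) + t(-8, 6, 8) into the plane: -228 + 228t = -114, so t = 1/2.
Intersection: (-1, -6, 1) + (1/2)·(-8, 6, 8) = (-5, -3, 5).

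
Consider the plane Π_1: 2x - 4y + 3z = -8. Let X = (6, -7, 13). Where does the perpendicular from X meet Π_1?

(0, 5, 4)

Foot = X − λn with λ = (n·X − d)/|n|² = (79 − (-8))/29 = 3.
Foot = (6, -7, 13) − 3·(2, -4, 3) = (0, 5, 4).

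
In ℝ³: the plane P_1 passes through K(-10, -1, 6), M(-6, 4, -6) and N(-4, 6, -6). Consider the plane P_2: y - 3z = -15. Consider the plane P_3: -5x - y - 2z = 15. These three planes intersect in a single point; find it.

(-6, 3, 6)

KM = (4, 5, -12), KN = (6, 7, -12); a normal to P_1 is KM × KN = (24, -24, -2).
Using K: P_1 has equation 24x - 24y - 2z = -228.
Solving the 3×3 linear system 24x - 24y - 2z = -228, y - 3z = -15, -5x - y - 2z = 15 (e.g. by elimination or Cramer's rule, determinant = -490) gives (-6, 3, 6).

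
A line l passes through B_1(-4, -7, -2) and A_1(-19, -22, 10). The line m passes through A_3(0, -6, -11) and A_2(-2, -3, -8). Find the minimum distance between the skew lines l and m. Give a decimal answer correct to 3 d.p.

A direction vector for l is A_1 − B_1 = (-15, -15, 12).
A direction vector for m is A_2 − A_3 = (-2, 3, 3).
Common perpendicular direction n = (-15, -15, 12) × (-2, 3, 3) = (-81, 21, -75).
With w = (0, -6, -11) − (-4, -7, -2) = (4, 1, -9), w · n = 372.
Distance = |w · n| / |n| = |372| / √12627 ≈ 3.310.

3.310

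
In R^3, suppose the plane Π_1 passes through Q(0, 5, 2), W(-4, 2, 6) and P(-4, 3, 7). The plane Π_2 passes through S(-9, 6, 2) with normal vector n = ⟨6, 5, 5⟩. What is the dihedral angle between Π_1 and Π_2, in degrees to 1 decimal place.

59.8

QW = (-4, -3, 4), QP = (-4, -2, 5); a normal to Π_1 is QW × QP = (-7, 4, -4).
Using Q: Π_1 has equation -7x + 4y - 4z = 12.
Π_2: n·r = n·S gives 6x + 5y + 5z = -14.
cos θ = |n₁·n₂| / (|n₁||n₂|) = |-42| / (√81 · √86).
θ = arccos(0.50322) ≈ 59.8°.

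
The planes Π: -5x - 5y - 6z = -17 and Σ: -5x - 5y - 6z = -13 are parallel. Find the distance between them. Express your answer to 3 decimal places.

Same normal n = (-5, -5, -6) with |n| = √86; distance = |-17 − (-13)| / |n| = 4/√86 ≈ 0.431.

0.431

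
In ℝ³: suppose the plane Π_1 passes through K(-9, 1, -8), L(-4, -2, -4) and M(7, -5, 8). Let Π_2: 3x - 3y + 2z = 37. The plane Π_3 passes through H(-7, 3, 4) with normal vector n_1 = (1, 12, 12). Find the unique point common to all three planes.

(5, -2, 8)

KL = (5, -3, 4), KM = (16, -6, 16); a normal to Π_1 is KL × KM = (-24, -16, 18).
Using K: Π_1 has equation -24x - 16y + 18z = 56.
Π_3: n_1·r = n_1·H gives x + 12y + 12z = 77.
Solving the 3×3 linear system -24x - 16y + 18z = 56, 3x - 3y + 2z = 37, x + 12y + 12z = 77 (e.g. by elimination or Cramer's rule, determinant = 2686) gives (5, -2, 8).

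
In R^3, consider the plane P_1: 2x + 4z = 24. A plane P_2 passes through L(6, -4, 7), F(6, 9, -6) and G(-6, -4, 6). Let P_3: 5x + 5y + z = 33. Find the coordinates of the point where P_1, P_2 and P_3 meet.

LF = (0, 13, -13), LG = (-12, 0, -1); a normal to P_2 is LF × LG = (-13, 156, 156).
Using L: P_2 has equation -13x + 156y + 156z = 390.
Solving the 3×3 linear system 2x + 4z = 24, -13x + 156y + 156z = 390, 5x + 5y + z = 33 (e.g. by elimination or Cramer's rule, determinant = -4628) gives (6, 0, 3).

(6, 0, 3)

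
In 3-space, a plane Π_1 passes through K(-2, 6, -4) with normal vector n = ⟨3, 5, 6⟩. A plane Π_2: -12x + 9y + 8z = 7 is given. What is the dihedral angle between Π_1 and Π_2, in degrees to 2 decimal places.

Π_1: n·r = n·K gives 3x + 5y + 6z = 0.
cos θ = |n₁·n₂| / (|n₁||n₂|) = |57| / (√70 · √289).
θ = arccos(0.40075) ≈ 66.37°.

66.37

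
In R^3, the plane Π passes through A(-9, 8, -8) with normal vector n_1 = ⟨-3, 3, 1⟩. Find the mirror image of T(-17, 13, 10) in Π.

(1, -5, 4)

Π: n_1·r = n_1·A gives -3x + 3y + z = 43.
λ = (n·T − d)/|n|² = (100 − 43)/19 = 3.
Reflection = T − 2λn = (-17, 13, 10) − 6·(-3, 3, 1) = (1, -5, 4).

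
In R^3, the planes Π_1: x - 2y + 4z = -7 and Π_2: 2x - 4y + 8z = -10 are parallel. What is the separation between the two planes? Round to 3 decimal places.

Rescale Π_2 by 1/2: x - 2y + 4z = -5. Then distance = |-7 − (-5)| / √21 ≈ 0.436.

0.436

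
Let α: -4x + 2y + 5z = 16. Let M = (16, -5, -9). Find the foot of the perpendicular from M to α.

Foot = M − λn with λ = (n·M − d)/|n|² = (-119 − 16)/45 = -3.
Foot = (16, -5, -9) − (-3)·(-4, 2, 5) = (4, 1, 6).

(4, 1, 6)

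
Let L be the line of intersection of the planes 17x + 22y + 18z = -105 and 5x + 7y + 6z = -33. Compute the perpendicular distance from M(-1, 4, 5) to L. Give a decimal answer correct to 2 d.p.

Direction of L: (17, 22, 18) × (5, 7, 6) = (6, -12, 9).
A point on L: solving the two plane equations with x = 1 gives (1, -8, 3).
Taking (1, -8, 3) on L with direction v = (6, -12, 9): w = M − (1, -8, 3) = (-2, 12, 2), and w × v = (132, 30, -48).
Distance = |w × v| / |v| = √20628 / √261 ≈ 8.89.

8.89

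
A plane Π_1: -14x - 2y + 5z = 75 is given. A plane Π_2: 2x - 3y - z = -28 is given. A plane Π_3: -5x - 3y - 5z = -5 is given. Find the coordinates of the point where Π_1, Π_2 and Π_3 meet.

(-5, 5, 3)

Solving the 3×3 linear system -14x - 2y + 5z = 75, 2x - 3y - z = -28, -5x - 3y - 5z = -5 (e.g. by elimination or Cramer's rule, determinant = -303) gives (-5, 5, 3).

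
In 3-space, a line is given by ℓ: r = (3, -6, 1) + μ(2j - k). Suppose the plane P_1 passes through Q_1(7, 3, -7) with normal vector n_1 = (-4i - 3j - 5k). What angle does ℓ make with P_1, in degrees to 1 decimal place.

P_1: n_1·r = n_1·Q_1 gives -4x - 3y - 5z = -2.
sin θ = |n·v| / (|n||v|) = |-1| / (√50 · √5) = 0.06325.
θ ≈ 3.6°.

3.6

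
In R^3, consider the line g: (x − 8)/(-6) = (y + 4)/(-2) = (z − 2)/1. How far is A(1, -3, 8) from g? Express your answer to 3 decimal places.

5.864

g has direction (-6, -2, 1) through (8, -4, 2).
Taking (8, -4, 2) on g with direction v = (-6, -2, 1): w = A − (8, -4, 2) = (-7, 1, 6), and w × v = (13, -29, 20).
Distance = |w × v| / |v| = √1410 / √41 ≈ 5.864.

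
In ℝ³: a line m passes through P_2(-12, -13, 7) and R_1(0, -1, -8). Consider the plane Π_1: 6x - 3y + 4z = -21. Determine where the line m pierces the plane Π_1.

A direction vector for m is R_1 − P_2 = (12, 12, -15).
Substitute r = (-12, -13, 7) + t(12, 12, -15) into the plane: -5 + (-24)t = -21, so t = 2/3.
Intersection: (-12, -13, 7) + (2/3)·(12, 12, -15) = (-4, -5, -3).

(-4, -5, -3)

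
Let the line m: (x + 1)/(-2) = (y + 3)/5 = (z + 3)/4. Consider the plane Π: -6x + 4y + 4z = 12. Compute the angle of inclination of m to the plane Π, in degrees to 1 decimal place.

m has direction (-2, 5, 4) through (-1, -3, -3).
sin θ = |n·v| / (|n||v|) = |48| / (√68 · √45) = 0.86772.
θ ≈ 60.2°.

60.2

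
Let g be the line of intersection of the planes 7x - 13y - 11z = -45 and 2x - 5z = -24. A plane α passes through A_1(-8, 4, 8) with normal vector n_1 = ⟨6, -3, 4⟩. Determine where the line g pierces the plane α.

(-7, -2, 2)

Direction of g: (7, -13, -11) × (2, 0, -5) = (65, 13, 26).
A point on g: solving the two plane equations with x = 8 gives (8, 1, 8).
α: n_1·r = n_1·A_1 gives 6x - 3y + 4z = -28.
Substitute r = (8, 1, 8) + t(65, 13, 26) into the plane: 77 + 455t = -28, so t = -3/13.
Intersection: (8, 1, 8) + (-3/13)·(65, 13, 26) = (-7, -2, 2).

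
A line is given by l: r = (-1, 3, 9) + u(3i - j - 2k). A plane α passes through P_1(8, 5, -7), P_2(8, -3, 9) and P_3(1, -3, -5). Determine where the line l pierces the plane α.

P_1P_2 = (0, -8, 16), P_1P_3 = (-7, -8, 2); a normal to α is P_1P_2 × P_1P_3 = (112, -112, -56).
Using P_1: α has equation 112x - 112y - 56z = 728.
Substitute r = (-1, 3, 9) + t(3, -1, -2) into the plane: -952 + 560t = 728, so t = 3.
Intersection: (-1, 3, 9) + 3·(3, -1, -2) = (8, 0, 3).

(8, 0, 3)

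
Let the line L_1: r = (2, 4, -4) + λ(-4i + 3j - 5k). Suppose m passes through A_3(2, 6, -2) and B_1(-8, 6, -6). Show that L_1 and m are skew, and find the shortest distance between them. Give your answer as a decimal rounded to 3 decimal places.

2.729

A direction vector for m is B_1 − A_3 = (-10, 0, -4).
Common perpendicular direction n = (-4, 3, -5) × (-10, 0, -4) = (-12, 34, 30).
With w = (2, 6, -2) − (2, 4, -4) = (0, 2, 2), w · n = 128.
Since n ≠ 0 the lines are not parallel, and w · n = 128 ≠ 0 so they do not intersect; hence they are skew.
Distance = |w · n| / |n| = |128| / √2200 ≈ 2.729.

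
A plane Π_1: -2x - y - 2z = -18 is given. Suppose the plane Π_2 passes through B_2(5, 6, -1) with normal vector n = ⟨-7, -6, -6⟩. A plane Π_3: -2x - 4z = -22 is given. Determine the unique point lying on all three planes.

Π_2: n·r = n·B_2 gives -7x - 6y - 6z = -65.
Solving the 3×3 linear system -2x - y - 2z = -18, -7x - 6y - 6z = -65, -2x - 4z = -22 (e.g. by elimination or Cramer's rule, determinant = -8) gives (5, 2, 3).

(5, 2, 3)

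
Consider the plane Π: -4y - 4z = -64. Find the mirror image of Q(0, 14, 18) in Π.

(0, -2, 2)

λ = (n·Q − d)/|n|² = (-128 − (-64))/32 = -2.
Reflection = Q − 2λn = (0, 14, 18) − (-4)·(0, -4, -4) = (0, -2, 2).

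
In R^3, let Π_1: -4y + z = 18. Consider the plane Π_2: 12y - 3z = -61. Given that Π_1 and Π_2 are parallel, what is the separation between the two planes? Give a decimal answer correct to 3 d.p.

Rescale Π_2 by 1/(-3): -4y + z = 61/3. Then distance = |18 − (61/3)| / √17 ≈ 0.566.

0.566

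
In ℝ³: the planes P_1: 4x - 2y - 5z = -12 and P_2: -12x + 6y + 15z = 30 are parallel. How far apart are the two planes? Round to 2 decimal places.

0.30

Rescale P_2 by 1/(-3): 4x - 2y - 5z = -10. Then distance = |-12 − (-10)| / √45 ≈ 0.30.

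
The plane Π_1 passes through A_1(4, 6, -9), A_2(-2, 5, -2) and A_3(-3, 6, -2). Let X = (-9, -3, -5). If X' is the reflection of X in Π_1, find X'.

A_1A_2 = (-6, -1, 7), A_1A_3 = (-7, 0, 7); a normal to Π_1 is A_1A_2 × A_1A_3 = (-7, -7, -7).
Using A_1: Π_1 has equation -7x - 7y - 7z = -7.
λ = (n·X − d)/|n|² = (119 − (-7))/147 = 6/7.
Reflection = X − 2λn = (-9, -3, -5) − (12/7)·(-7, -7, -7) = (3, 9, 7).

(3, 9, 7)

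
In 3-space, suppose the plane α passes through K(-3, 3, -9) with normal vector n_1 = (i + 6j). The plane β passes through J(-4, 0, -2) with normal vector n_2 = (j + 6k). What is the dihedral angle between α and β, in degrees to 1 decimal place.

α: n_1·r = n_1·K gives x + 6y = 15.
β: n_2·r = n_2·J gives y + 6z = -12.
cos θ = |n₁·n₂| / (|n₁||n₂|) = |6| / (√37 · √37).
θ = arccos(0.16216) ≈ 80.7°.

80.7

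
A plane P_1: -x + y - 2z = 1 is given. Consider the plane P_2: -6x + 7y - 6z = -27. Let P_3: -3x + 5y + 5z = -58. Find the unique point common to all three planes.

(6, -3, -5)

Solving the 3×3 linear system -x + y - 2z = 1, -6x + 7y - 6z = -27, -3x + 5y + 5z = -58 (e.g. by elimination or Cramer's rule, determinant = 1) gives (6, -3, -5).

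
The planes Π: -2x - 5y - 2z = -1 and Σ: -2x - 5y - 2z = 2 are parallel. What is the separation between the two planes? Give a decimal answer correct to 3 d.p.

0.522

Same normal n = (-2, -5, -2) with |n| = √33; distance = |-1 − 2| / |n| = 3/√33 ≈ 0.522.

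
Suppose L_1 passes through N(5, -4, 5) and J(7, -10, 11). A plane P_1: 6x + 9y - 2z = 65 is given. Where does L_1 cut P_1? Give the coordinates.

(2, 5, -4)

A direction vector for L_1 is J − N = (2, -6, 6).
Substitute r = (5, -4, 5) + t(2, -6, 6) into the plane: -16 + (-54)t = 65, so t = -3/2.
Intersection: (5, -4, 5) + (-3/2)·(2, -6, 6) = (2, 5, -4).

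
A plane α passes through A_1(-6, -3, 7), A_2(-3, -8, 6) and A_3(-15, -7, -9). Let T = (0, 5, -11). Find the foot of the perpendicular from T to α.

(-12, -4, -2)

A_1A_2 = (3, -5, -1), A_1A_3 = (-9, -4, -16); a normal to α is A_1A_2 × A_1A_3 = (76, 57, -57).
Using A_1: α has equation 76x + 57y - 57z = -1026.
Foot = T − λn with λ = (n·T − d)/|n|² = (912 − (-1026))/12274 = 3/19.
Foot = (0, 5, -11) − (3/19)·(76, 57, -57) = (-12, -4, -2).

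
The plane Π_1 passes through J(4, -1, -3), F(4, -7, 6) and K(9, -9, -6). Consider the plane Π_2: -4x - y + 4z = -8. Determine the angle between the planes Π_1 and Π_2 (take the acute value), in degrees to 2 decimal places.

JF = (0, -6, 9), JK = (5, -8, -3); a normal to Π_1 is JF × JK = (90, 45, 30).
Using J: Π_1 has equation 90x + 45y + 30z = 225.
cos θ = |n₁·n₂| / (|n₁||n₂|) = |-285| / (√11025 · √33).
θ = arccos(0.47250) ≈ 61.80°.

61.80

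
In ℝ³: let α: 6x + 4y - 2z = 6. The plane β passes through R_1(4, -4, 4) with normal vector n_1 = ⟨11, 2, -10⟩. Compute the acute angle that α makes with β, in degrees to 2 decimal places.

β: n_1·r = n_1·R_1 gives 11x + 2y - 10z = -4.
cos θ = |n₁·n₂| / (|n₁||n₂|) = |94| / (√56 · √225).
θ = arccos(0.83742) ≈ 33.13°.

33.13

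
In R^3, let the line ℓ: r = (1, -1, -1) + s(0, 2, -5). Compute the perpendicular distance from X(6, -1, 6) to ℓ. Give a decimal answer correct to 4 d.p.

5.6355

Taking (1, -1, -1) on ℓ with direction v = (0, 2, -5): w = X − (1, -1, -1) = (5, 0, 7), and w × v = (-14, 25, 10).
Distance = |w × v| / |v| = √921 / √29 ≈ 5.6355.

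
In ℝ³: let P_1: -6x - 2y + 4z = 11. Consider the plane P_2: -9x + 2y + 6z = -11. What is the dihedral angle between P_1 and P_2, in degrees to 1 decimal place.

cos θ = |n₁·n₂| / (|n₁||n₂|) = |74| / (√56 · √121).
θ = arccos(0.89897) ≈ 26.0°.

26.0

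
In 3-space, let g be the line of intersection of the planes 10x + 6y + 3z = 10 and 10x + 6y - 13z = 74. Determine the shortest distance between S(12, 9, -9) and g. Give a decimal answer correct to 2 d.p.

13.96

Direction of g: (10, 6, 3) × (10, 6, -13) = (-96, 160, 0).
A point on g: solving the two plane equations with x = 4 gives (4, -3, -4).
Taking (4, -3, -4) on g with direction v = (-96, 160, 0): w = S − (4, -3, -4) = (8, 12, -5), and w × v = (800, 480, 2432).
Distance = |w × v| / |v| = √6785024 / √34816 ≈ 13.96.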